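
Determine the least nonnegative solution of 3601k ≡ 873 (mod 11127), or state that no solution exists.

7719

gcd(11127, 3601) = 1.
1 divides 873, so solutions exist.
By Bézout, 3601·(-1202) + 11127·(389) = 1.
So 3601·(-1202) ≡ 1 (mod 11127); multiply by 873: k ≡ -1049346 (mod 11127).
Smallest nonnegative: k = -1049346 mod 11127 = 7719.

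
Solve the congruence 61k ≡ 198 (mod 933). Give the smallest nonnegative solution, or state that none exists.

768

gcd(933, 61):
  933 = 15*61 + 18
  61 = 3*18 + 7
  18 = 2*7 + 4
  7 = 1*4 + 3
  4 = 1*3 + 1
  3 = 3*1
so gcd(933, 61) = 1.
1 divides 198, so solutions exist.
Back-substitute for Bézout coefficients:
  1 = 4 - 1*3
  ... = 61*(-260) + 933*(17)
So 61*(-260) ≡ 1 (mod 933); multiply by 198: k ≡ -51480 (mod 933).
Smallest nonnegative: k = -51480 mod 933 = 768.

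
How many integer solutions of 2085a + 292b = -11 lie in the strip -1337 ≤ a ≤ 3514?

gcd(2085, 292) = 1  (2085 = 7×292 + 41, 292 = 7×41 + 5, 41 = 8×5 + 1, 5 = 5×1).
Back-substituting, 2085×(57) + 292×(-407) = 1.
Scale by -11: particular solution (-627, 4477); reduce a mod 292: (249, -1778).
General solution: a = 249 + 292t, b = -1778 - 2085t for integer t.
-1337 ≤ 249 + 292t ≤ 3514 gives t ∈ [-5, 11], which is 17 values.

17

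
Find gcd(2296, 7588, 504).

28

gcd(7588, 2296) = 28  (7588 = 3*2296 + 700, 2296 = 3*700 + 196, 700 = 3*196 + 112, 196 = 1*112 + 84, 112 = 1*84 + 28, 84 = 3*28).
gcd(28, 504) = 28.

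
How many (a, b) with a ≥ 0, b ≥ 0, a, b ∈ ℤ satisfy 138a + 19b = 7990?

3

gcd(138, 19) = 1  (138 = 7×19 + 5, 19 = 3×5 + 4, 5 = 1×4 + 1, 4 = 4×1).
Back-substituting, 138×(4) + 19×(-29) = 1.
Scale by 7990: one solution is (31960, -231710). Reduce a mod 19: (2, 406).
General: a = 2 + 19t, b = 406 - 138t.
a ≥ 0 ⇒ t ≥ 0; b ≥ 0 ⇒ t ≤ 2. So t ∈ [0, 2]: 3 solutions.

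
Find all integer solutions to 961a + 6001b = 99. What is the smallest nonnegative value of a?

3547

gcd(6001, 961):
  6001 = 6*961 + 235
  961 = 4*235 + 21
  235 = 11*21 + 4
  21 = 5*4 + 1
  4 = 4*1
so gcd(6001, 961) = 1.
1 divides 99, so solutions exist.
Back-substitute for Bézout coefficients:
  1 = 21 - 5*4
  ... = 961*(1430) + 6001*(-229)
Scale by 99/1 = 99: (a₀, b₀) = (141570, -22671).
General solution: a = 141570 + 6001t, b = -22671 - 961t for integer t.
a ≥ 0: smallest is 141570 mod 6001 = 3547 (at t = -23), with b = -568.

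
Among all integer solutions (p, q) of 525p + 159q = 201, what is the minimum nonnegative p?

34

gcd(525, 159) = 3.
3 divides 201, so solutions exist.
By Bézout, 525*(10) + 159*(-33) = 3.
Scale by 201/3 = 67: (p₀, q₀) = (670, -2211).
General solution: p = 670 + 53t, q = -2211 - 175t for integer t.
p ≥ 0: smallest is 670 mod 53 = 34 (at t = -12), with q = -111.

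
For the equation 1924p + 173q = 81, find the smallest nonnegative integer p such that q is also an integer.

78

gcd(1924, 173):
  1924 = 11*173 + 21
  173 = 8*21 + 5
  21 = 4*5 + 1
  5 = 5*1
so gcd(1924, 173) = 1.
1 divides 81, so solutions exist.
Back-substitute for Bézout coefficients:
  1 = 21 - 4*5
  ... = 1924*(33) + 173*(-367)
Scale by 81/1 = 81: (p₀, q₀) = (2673, -29727).
General solution: p = 2673 + 173t, q = -29727 - 1924t for integer t.
p ≥ 0: smallest is 2673 mod 173 = 78 (at t = -15), with q = -867.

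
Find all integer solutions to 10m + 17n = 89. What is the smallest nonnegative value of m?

14

gcd(17, 10) = 1.
1 divides 89, so solutions exist.
By Bézout, 10·(-5) + 17·(3) = 1.
Scale by 89/1 = 89: (m₀, n₀) = (-445, 267).
General solution: m = -445 + 17t, n = 267 - 10t for integer t.
m ≥ 0: smallest is -445 mod 17 = 14 (at t = 27), with n = -3.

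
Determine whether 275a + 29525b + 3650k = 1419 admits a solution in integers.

gcd(29525, 275) = 25  (29525 = 107·275 + 100, 275 = 2·100 + 75, 100 = 1·75 + 25, 75 = 3·25).
gcd(25, 3650) = 25.
25 does not divide 1419 (remainder 19), so no integer solutions.

no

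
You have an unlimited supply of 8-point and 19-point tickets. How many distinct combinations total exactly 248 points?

2

Need nonnegative integers with 8j + 19k = 248.
gcd(8, 19) = 1, and 8·(-7) + 19·(3) = 1.
So (j₀, k₀) = (-1736, 744); general j = -1736 + 19t, k = 744 - 8t.
j ≥ 0 ⇒ t ≥ 92; k ≥ 0 ⇒ t ≤ 93. That's 2 values of t.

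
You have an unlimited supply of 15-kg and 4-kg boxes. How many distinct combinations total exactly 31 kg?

1

Need nonnegative integers with 15j + 4k = 31.
gcd(15, 4) = 1, and 15·(-1) + 4·(4) = 1.
So (j₀, k₀) = (-31, 124); general j = -31 + 4t, k = 124 - 15t.
j ≥ 0 ⇒ t ≥ 8; k ≥ 0 ⇒ t ≤ 8. That's 1 value of t.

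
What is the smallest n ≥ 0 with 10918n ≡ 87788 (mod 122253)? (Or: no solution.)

gcd(122253, 10918) = 1.
1 divides 87788, so solutions exist.
By Bézout, 10918·(-36761) + 122253·(3283) = 1.
So 10918·(-36761) ≡ 1 (mod 122253); multiply by 87788: n ≡ -3227174668 (mod 122253).
Smallest nonnegative: n = -3227174668 mod 122253 = 60026.

60026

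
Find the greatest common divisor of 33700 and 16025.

25

gcd(33700, 16025) = 25  (33700 = 2*16025 + 1650, 16025 = 9*1650 + 1175, 1650 = 1*1175 + 475, 1175 = 2*475 + 225, 475 = 2*225 + 25, 225 = 9*25).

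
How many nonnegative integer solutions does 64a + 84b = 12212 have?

gcd(84, 64):
  84 = 1*64 + 20
  64 = 3*20 + 4
  20 = 5*4
so gcd(84, 64) = 4.
Back-substitute for Bézout coefficients:
  4 = 64 - 3*20
  ... = 64*(4) + 84*(-3)
Scale by 3053: one solution is (12212, -9159). Reduce a mod 21: (11, 137).
General: a = 11 + 21t, b = 137 - 16t.
a ≥ 0 ⇒ t ≥ 0; b ≥ 0 ⇒ t ≤ 8. So t ∈ [0, 8]: 9 solutions.

9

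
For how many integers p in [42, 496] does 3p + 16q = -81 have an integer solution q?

28

gcd(16, 3) = 1.
By Bézout, 3·(-5) + 16·(1) = 1.
Particular solution: (5, -6).
General solution: p = 5 + 16t, q = -6 - 3t for integer t.
42 ≤ 5 + 16t ≤ 496 gives t ∈ [3, 30], which is 28 values.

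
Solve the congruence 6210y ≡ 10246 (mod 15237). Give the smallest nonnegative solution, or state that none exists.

gcd(15237, 6210) = 9  (15237 = 2×6210 + 2817, 6210 = 2×2817 + 576, 2817 = 4×576 + 513, 576 = 1×513 + 63, 513 = 8×63 + 9, 63 = 7×9).
9 does not divide 10246, so the congruence has no solution.

no solution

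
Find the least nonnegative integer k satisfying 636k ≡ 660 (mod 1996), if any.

gcd(1996, 636) = 4  (1996 = 3*636 + 88, 636 = 7*88 + 20, 88 = 4*20 + 8, 20 = 2*8 + 4, 8 = 2*4).
4 divides 660, so solutions exist.
Back-substituting, 636*(204) + 1996*(-65) = 4.
So 636*(204) ≡ 4 (mod 1996); multiply by 165: k ≡ 33660 (mod 499).
Smallest nonnegative: k = 33660 mod 499 = 227.

227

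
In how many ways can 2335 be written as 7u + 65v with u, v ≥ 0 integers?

gcd(65, 7) = 1  (65 = 9·7 + 2, 7 = 3·2 + 1, 2 = 2·1).
Back-substituting, 7·(28) + 65·(-3) = 1.
Scale by 2335: one solution is (65380, -7005). Reduce u mod 65: (55, 30).
General: u = 55 + 65t, v = 30 - 7t.
u ≥ 0 ⇒ t ≥ 0; v ≥ 0 ⇒ t ≤ 4. So t ∈ [0, 4]: 5 solutions.

5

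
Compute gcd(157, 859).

gcd(859, 157) = 1  (859 = 5×157 + 74, 157 = 2×74 + 9, 74 = 8×9 + 2, 9 = 4×2 + 1, 2 = 2×1).

1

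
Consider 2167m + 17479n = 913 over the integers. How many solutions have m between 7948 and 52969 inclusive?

gcd(17479, 2167) = 11  (17479 = 8*2167 + 143, 2167 = 15*143 + 22, 143 = 6*22 + 11, 22 = 2*11).
Back-substituting, 2167*(-734) + 17479*(91) = 11.
Scale by 83: particular solution (-60922, 7553); reduce m mod 1589: (1049, -130).
General solution: m = 1049 + 1589t, n = -130 - 197t for integer t.
7948 ≤ 1049 + 1589t ≤ 52969 gives t ∈ [5, 32], which is 28 values.

28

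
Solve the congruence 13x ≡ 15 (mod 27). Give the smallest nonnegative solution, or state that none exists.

24

gcd(27, 13):
  27 = 2*13 + 1
  13 = 13*1
so gcd(27, 13) = 1.
1 divides 15, so solutions exist.
Back-substitute for Bézout coefficients:
  1 = 27 - 2*13
  ... = 13*(-2) + 27*(1)
So 13*(-2) ≡ 1 (mod 27); multiply by 15: x ≡ -30 (mod 27).
Smallest nonnegative: x = -30 mod 27 = 24.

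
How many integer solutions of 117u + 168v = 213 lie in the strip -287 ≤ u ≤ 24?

gcd(168, 117) = 3  (168 = 1·117 + 51, 117 = 2·51 + 15, 51 = 3·15 + 6, 15 = 2·6 + 3, 6 = 2·3).
Back-substituting, 117·(23) + 168·(-16) = 3.
Scale by 71: particular solution (1633, -1136); reduce u mod 56: (9, -5).
General solution: u = 9 + 56t, v = -5 - 39t for integer t.
-287 ≤ 9 + 56t ≤ 24 gives t ∈ [-5, 0], which is 6 values.

6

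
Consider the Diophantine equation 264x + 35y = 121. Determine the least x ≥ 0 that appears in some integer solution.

gcd(264, 35):
  264 = 7×35 + 19
  35 = 1×19 + 16
  19 = 1×16 + 3
  16 = 5×3 + 1
  3 = 3×1
so gcd(264, 35) = 1.
1 divides 121, so solutions exist.
Back-substitute for Bézout coefficients:
  1 = 16 - 5×3
  ... = 264×(-11) + 35×(83)
Scale by 121/1 = 121: (x₀, y₀) = (-1331, 10043).
General solution: x = -1331 + 35t, y = 10043 - 264t for integer t.
x ≥ 0: smallest is -1331 mod 35 = 34 (at t = 39), with y = -253.

34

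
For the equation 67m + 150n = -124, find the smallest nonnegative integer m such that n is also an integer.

128

gcd(150, 67) = 1.
1 divides -124, so solutions exist.
By Bézout, 67*(-47) + 150*(21) = 1.
Scale by -124/1 = -124: (m₀, n₀) = (5828, -2604).
General solution: m = 5828 + 150t, n = -2604 - 67t for integer t.
m ≥ 0: smallest is 5828 mod 150 = 128 (at t = -38), with n = -58.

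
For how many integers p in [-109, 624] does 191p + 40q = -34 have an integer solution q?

18

gcd(191, 40):
  191 = 4*40 + 31
  40 = 1*31 + 9
  31 = 3*9 + 4
  9 = 2*4 + 1
  4 = 4*1
so gcd(191, 40) = 1.
Back-substitute for Bézout coefficients:
  1 = 9 - 2*4
  ... = 191*(-9) + 40*(43)
Scale by -34: particular solution (306, -1462); reduce p mod 40: (26, -125).
General solution: p = 26 + 40t, q = -125 - 191t for integer t.
-109 ≤ 26 + 40t ≤ 624 gives t ∈ [-3, 14], which is 18 values.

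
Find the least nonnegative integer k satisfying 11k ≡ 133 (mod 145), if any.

78

gcd(145, 11) = 1.
1 divides 133, so solutions exist.
By Bézout, 11·(66) + 145·(-5) = 1.
So 11·(66) ≡ 1 (mod 145); multiply by 133: k ≡ 8778 (mod 145).
Smallest nonnegative: k = 8778 mod 145 = 78.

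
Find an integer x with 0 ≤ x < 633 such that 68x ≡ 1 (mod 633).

gcd(633, 68) = 1  (633 = 9×68 + 21, 68 = 3×21 + 5, 21 = 4×5 + 1, 5 = 5×1).
Back-substituting, 68×(-121) + 633×(13) = 1.
So 68×-121 ≡ 1 (mod 633), and -121 mod 633 = 512.

512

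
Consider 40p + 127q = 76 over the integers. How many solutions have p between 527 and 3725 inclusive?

gcd(127, 40) = 1  (127 = 3*40 + 7, 40 = 5*7 + 5, 7 = 1*5 + 2, 5 = 2*2 + 1, 2 = 2*1).
Back-substituting, 40*(54) + 127*(-17) = 1.
Scale by 76: particular solution (4104, -1292); reduce p mod 127: (40, -12).
General solution: p = 40 + 127t, q = -12 - 40t for integer t.
527 ≤ 40 + 127t ≤ 3725 gives t ∈ [4, 29], which is 26 values.

26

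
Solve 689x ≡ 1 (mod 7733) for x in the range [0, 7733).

gcd(7733, 689) = 1.
By Bézout, 689·(954) + 7733·(-85) = 1.
So 689·954 ≡ 1 (mod 7733), and 954 mod 7733 = 954.

954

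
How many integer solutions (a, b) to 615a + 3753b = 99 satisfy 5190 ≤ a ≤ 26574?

17

gcd(3753, 615) = 3  (3753 = 6×615 + 63, 615 = 9×63 + 48, 63 = 1×48 + 15, 48 = 3×15 + 3, 15 = 5×3).
Back-substituting, 615×(238) + 3753×(-39) = 3.
Scale by 33: particular solution (7854, -1287); reduce a mod 1251: (348, -57).
General solution: a = 348 + 1251t, b = -57 - 205t for integer t.
5190 ≤ 348 + 1251t ≤ 26574 gives t ∈ [4, 20], which is 17 values.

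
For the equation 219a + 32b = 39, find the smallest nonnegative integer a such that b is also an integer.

5

gcd(219, 32) = 1.
1 divides 39, so solutions exist.
By Bézout, 219×(-13) + 32×(89) = 1.
Scale by 39/1 = 39: (a₀, b₀) = (-507, 3471).
General solution: a = -507 + 32t, b = 3471 - 219t for integer t.
a ≥ 0: smallest is -507 mod 32 = 5 (at t = 16), with b = -33.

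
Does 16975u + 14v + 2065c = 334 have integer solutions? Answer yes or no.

gcd(16975, 14) = 7.
gcd(7, 2065) = 7.
7 does not divide 334 (remainder 5), so no integer solutions.

no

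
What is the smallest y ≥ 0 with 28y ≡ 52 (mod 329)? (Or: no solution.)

no solution

gcd(329, 28):
  329 = 11×28 + 21
  28 = 1×21 + 7
  21 = 3×7
so gcd(329, 28) = 7.
7 does not divide 52, so the congruence has no solution.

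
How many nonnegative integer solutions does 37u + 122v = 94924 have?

21

gcd(122, 37):
  122 = 3*37 + 11
  37 = 3*11 + 4
  11 = 2*4 + 3
  4 = 1*3 + 1
  3 = 3*1
so gcd(122, 37) = 1.
Back-substitute for Bézout coefficients:
  1 = 4 - 1*3
  ... = 37*(33) + 122*(-10)
Scale by 94924: one solution is (3132492, -949240). Reduce u mod 122: (20, 772).
General: u = 20 + 122t, v = 772 - 37t.
u ≥ 0 ⇒ t ≥ 0; v ≥ 0 ⇒ t ≤ 20. So t ∈ [0, 20]: 21 solutions.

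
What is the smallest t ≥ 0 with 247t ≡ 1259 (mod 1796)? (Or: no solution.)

485

gcd(1796, 247):
  1796 = 7×247 + 67
  247 = 3×67 + 46
  67 = 1×46 + 21
  46 = 2×21 + 4
  21 = 5×4 + 1
  4 = 4×1
so gcd(1796, 247) = 1.
1 divides 1259, so solutions exist.
Back-substitute for Bézout coefficients:
  1 = 21 - 5×4
  ... = 247×(-429) + 1796×(59)
So 247×(-429) ≡ 1 (mod 1796); multiply by 1259: t ≡ -540111 (mod 1796).
Smallest nonnegative: t = -540111 mod 1796 = 485.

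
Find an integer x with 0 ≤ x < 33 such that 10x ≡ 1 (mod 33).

gcd(33, 10) = 1  (33 = 3*10 + 3, 10 = 3*3 + 1, 3 = 3*1).
Back-substituting, 10*(10) + 33*(-3) = 1.
So 10*10 ≡ 1 (mod 33), and 10 mod 33 = 10.

10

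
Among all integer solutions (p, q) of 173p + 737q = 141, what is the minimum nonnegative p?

184

gcd(737, 173):
  737 = 4×173 + 45
  173 = 3×45 + 38
  45 = 1×38 + 7
  38 = 5×7 + 3
  7 = 2×3 + 1
  3 = 3×1
so gcd(737, 173) = 1.
1 divides 141, so solutions exist.
Back-substitute for Bézout coefficients:
  1 = 7 - 2×3
  ... = 173×(-213) + 737×(50)
Scale by 141/1 = 141: (p₀, q₀) = (-30033, 7050).
General solution: p = -30033 + 737t, q = 7050 - 173t for integer t.
p ≥ 0: smallest is -30033 mod 737 = 184 (at t = 41), with q = -43.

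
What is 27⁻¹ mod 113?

67

gcd(113, 27) = 1  (113 = 4×27 + 5, 27 = 5×5 + 2, 5 = 2×2 + 1, 2 = 2×1).
Back-substituting, 27×(-46) + 113×(11) = 1.
So 27×-46 ≡ 1 (mod 113), and -46 mod 113 = 67.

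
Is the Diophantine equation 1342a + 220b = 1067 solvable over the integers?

gcd(1342, 220):
  1342 = 6·220 + 22
  220 = 10·22
so gcd(1342, 220) = 22.
22 does not divide 1067 (remainder 11), so no integer solutions.

no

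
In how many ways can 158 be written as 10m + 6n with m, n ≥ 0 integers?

gcd(10, 6) = 2  (10 = 1*6 + 4, 6 = 1*4 + 2, 4 = 2*2).
Back-substituting, 10*(-1) + 6*(2) = 2.
Scale by 79: one solution is (-79, 158). Reduce m mod 3: (2, 23).
General: m = 2 + 3t, n = 23 - 5t.
m ≥ 0 ⇒ t ≥ 0; n ≥ 0 ⇒ t ≤ 4. So t ∈ [0, 4]: 5 solutions.

5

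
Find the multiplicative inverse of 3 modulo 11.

gcd(11, 3) = 1.
By Bézout, 3·(4) + 11·(-1) = 1.
So 3·4 ≡ 1 (mod 11), and 4 mod 11 = 4.

4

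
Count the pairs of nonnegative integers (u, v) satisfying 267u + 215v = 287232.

5

gcd(267, 215):
  267 = 1*215 + 52
  215 = 4*52 + 7
  52 = 7*7 + 3
  7 = 2*3 + 1
  3 = 3*1
so gcd(267, 215) = 1.
Back-substitute for Bézout coefficients:
  1 = 7 - 2*3
  ... = 267*(-62) + 215*(77)
Scale by 287232: one solution is (-17808384, 22116864). Reduce u mod 215: (66, 1254).
General: u = 66 + 215t, v = 1254 - 267t.
u ≥ 0 ⇒ t ≥ 0; v ≥ 0 ⇒ t ≤ 4. So t ∈ [0, 4]: 5 solutions.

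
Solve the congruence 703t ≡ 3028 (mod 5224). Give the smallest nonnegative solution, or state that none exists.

gcd(5224, 703):
  5224 = 7×703 + 303
  703 = 2×303 + 97
  303 = 3×97 + 12
  97 = 8×12 + 1
  12 = 12×1
so gcd(5224, 703) = 1.
1 divides 3028, so solutions exist.
Back-substitute for Bézout coefficients:
  1 = 97 - 8×12
  ... = 703×(431) + 5224×(-58)
So 703×(431) ≡ 1 (mod 5224); multiply by 3028: t ≡ 1305068 (mod 5224).
Smallest nonnegative: t = 1305068 mod 5224 = 4292.

4292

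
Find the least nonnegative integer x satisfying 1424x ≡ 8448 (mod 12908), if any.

gcd(12908, 1424):
  12908 = 9×1424 + 92
  1424 = 15×92 + 44
  92 = 2×44 + 4
  44 = 11×4
so gcd(12908, 1424) = 4.
4 divides 8448, so solutions exist.
Back-substitute for Bézout coefficients:
  4 = 92 - 2×44
  ... = 1424×(-281) + 12908×(31)
So 1424×(-281) ≡ 4 (mod 12908); multiply by 2112: x ≡ -593472 (mod 3227).
Smallest nonnegative: x = -593472 mod 3227 = 296.

296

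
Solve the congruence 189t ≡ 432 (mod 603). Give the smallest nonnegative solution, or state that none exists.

gcd(603, 189):
  603 = 3×189 + 36
  189 = 5×36 + 9
  36 = 4×9
so gcd(603, 189) = 9.
9 divides 432, so solutions exist.
Back-substitute for Bézout coefficients:
  9 = 189 - 5×36
  ... = 189×(16) + 603×(-5)
So 189×(16) ≡ 9 (mod 603); multiply by 48: t ≡ 768 (mod 67).
Smallest nonnegative: t = 768 mod 67 = 31.

31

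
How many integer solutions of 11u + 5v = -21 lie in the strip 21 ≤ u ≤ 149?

26

gcd(11, 5) = 1.
By Bézout, 11·(1) + 5·(-2) = 1.
Particular solution: (4, -13).
General solution: u = 4 + 5t, v = -13 - 11t for integer t.
21 ≤ 4 + 5t ≤ 149 gives t ∈ [4, 29], which is 26 values.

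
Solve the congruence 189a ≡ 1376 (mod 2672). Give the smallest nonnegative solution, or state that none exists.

gcd(2672, 189) = 1  (2672 = 14*189 + 26, 189 = 7*26 + 7, 26 = 3*7 + 5, 7 = 1*5 + 2, 5 = 2*2 + 1, 2 = 2*1).
1 divides 1376, so solutions exist.
Back-substituting, 189*(-1131) + 2672*(80) = 1.
So 189*(-1131) ≡ 1 (mod 2672); multiply by 1376: a ≡ -1556256 (mod 2672).
Smallest nonnegative: a = -1556256 mod 2672 = 1520.

1520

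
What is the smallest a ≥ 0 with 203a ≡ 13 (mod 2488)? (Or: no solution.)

1863

gcd(2488, 203) = 1.
1 divides 13, so solutions exist.
By Bézout, 203*(-1005) + 2488*(82) = 1.
So 203*(-1005) ≡ 1 (mod 2488); multiply by 13: a ≡ -13065 (mod 2488).
Smallest nonnegative: a = -13065 mod 2488 = 1863.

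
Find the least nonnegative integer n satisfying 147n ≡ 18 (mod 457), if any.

168

gcd(457, 147) = 1  (457 = 3*147 + 16, 147 = 9*16 + 3, 16 = 5*3 + 1, 3 = 3*1).
1 divides 18, so solutions exist.
Back-substituting, 147*(-143) + 457*(46) = 1.
So 147*(-143) ≡ 1 (mod 457); multiply by 18: n ≡ -2574 (mod 457).
Smallest nonnegative: n = -2574 mod 457 = 168.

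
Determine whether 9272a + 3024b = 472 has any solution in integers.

gcd(9272, 3024) = 8  (9272 = 3*3024 + 200, 3024 = 15*200 + 24, 200 = 8*24 + 8, 24 = 3*8).
8 divides 472, so integer solutions exist.

yes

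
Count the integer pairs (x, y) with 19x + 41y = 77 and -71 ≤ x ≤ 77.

4

gcd(41, 19) = 1.
By Bézout, 19·(13) + 41·(-6) = 1.
Particular solution: (17, -6).
General solution: x = 17 + 41t, y = -6 - 19t for integer t.
-71 ≤ 17 + 41t ≤ 77 gives t ∈ [-2, 1], which is 4 values.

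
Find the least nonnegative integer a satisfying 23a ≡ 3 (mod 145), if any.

101

gcd(145, 23) = 1  (145 = 6·23 + 7, 23 = 3·7 + 2, 7 = 3·2 + 1, 2 = 2·1).
1 divides 3, so solutions exist.
Back-substituting, 23·(-63) + 145·(10) = 1.
So 23·(-63) ≡ 1 (mod 145); multiply by 3: a ≡ -189 (mod 145).
Smallest nonnegative: a = -189 mod 145 = 101.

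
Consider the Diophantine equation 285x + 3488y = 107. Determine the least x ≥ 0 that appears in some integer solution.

gcd(3488, 285):
  3488 = 12·285 + 68
  285 = 4·68 + 13
  68 = 5·13 + 3
  13 = 4·3 + 1
  3 = 3·1
so gcd(3488, 285) = 1.
1 divides 107, so solutions exist.
Back-substitute for Bézout coefficients:
  1 = 13 - 4·3
  ... = 285·(1077) + 3488·(-88)
Scale by 107/1 = 107: (x₀, y₀) = (115239, -9416).
General solution: x = 115239 + 3488t, y = -9416 - 285t for integer t.
x ≥ 0: smallest is 115239 mod 3488 = 135 (at t = -33), with y = -11.

135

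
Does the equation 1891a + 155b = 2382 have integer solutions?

no

gcd(1891, 155) = 31  (1891 = 12·155 + 31, 155 = 5·31).
31 does not divide 2382 (remainder 26), so no integer solutions.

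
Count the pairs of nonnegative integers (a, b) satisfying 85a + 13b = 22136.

20

gcd(85, 13):
  85 = 6×13 + 7
  13 = 1×7 + 6
  7 = 1×6 + 1
  6 = 6×1
so gcd(85, 13) = 1.
Back-substitute for Bézout coefficients:
  1 = 7 - 1×6
  ... = 85×(2) + 13×(-13)
Scale by 22136: one solution is (44272, -287768). Reduce a mod 13: (7, 1657).
General: a = 7 + 13t, b = 1657 - 85t.
a ≥ 0 ⇒ t ≥ 0; b ≥ 0 ⇒ t ≤ 19. So t ∈ [0, 19]: 20 solutions.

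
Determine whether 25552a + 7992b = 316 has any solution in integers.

no

gcd(25552, 7992):
  25552 = 3·7992 + 1576
  7992 = 5·1576 + 112
  1576 = 14·112 + 8
  112 = 14·8
so gcd(25552, 7992) = 8.
8 does not divide 316 (remainder 4), so no integer solutions.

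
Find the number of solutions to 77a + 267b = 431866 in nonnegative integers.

gcd(267, 77) = 1  (267 = 3·77 + 36, 77 = 2·36 + 5, 36 = 7·5 + 1, 5 = 5·1).
Back-substituting, 77·(-52) + 267·(15) = 1.
Scale by 431866: one solution is (-22457032, 6477990). Reduce a mod 267: (71, 1597).
General: a = 71 + 267t, b = 1597 - 77t.
a ≥ 0 ⇒ t ≥ 0; b ≥ 0 ⇒ t ≤ 20. So t ∈ [0, 20]: 21 solutions.

21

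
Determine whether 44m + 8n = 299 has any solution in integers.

gcd(44, 8):
  44 = 5×8 + 4
  8 = 2×4
so gcd(44, 8) = 4.
4 does not divide 299 (remainder 3), so no integer solutions.

no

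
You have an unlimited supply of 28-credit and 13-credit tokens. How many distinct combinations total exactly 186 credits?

Need nonnegative integers with 28j + 13k = 186.
gcd(28, 13) = 1, and 28·(-6) + 13·(13) = 1.
So (j₀, k₀) = (-1116, 2418); general j = -1116 + 13t, k = 2418 - 28t.
j ≥ 0 ⇒ t ≥ 86; k ≥ 0 ⇒ t ≤ 86. That's 1 value of t.

1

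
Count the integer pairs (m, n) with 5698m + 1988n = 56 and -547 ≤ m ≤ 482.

7

gcd(5698, 1988) = 14  (5698 = 2*1988 + 1722, 1988 = 1*1722 + 266, 1722 = 6*266 + 126, 266 = 2*126 + 14, 126 = 9*14).
Back-substituting, 5698*(-15) + 1988*(43) = 14.
Scale by 4: particular solution (-60, 172); reduce m mod 142: (82, -235).
General solution: m = 82 + 142t, n = -235 - 407t for integer t.
-547 ≤ 82 + 142t ≤ 482 gives t ∈ [-4, 2], which is 7 values.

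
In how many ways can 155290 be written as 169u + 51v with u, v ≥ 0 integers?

gcd(169, 51) = 1.
By Bézout, 169×(16) + 51×(-53) = 1.
One solution: (22, 2972).
General: u = 22 + 51t, v = 2972 - 169t.
u ≥ 0 ⇒ t ≥ 0; v ≥ 0 ⇒ t ≤ 17. So t ∈ [0, 17]: 18 solutions.

18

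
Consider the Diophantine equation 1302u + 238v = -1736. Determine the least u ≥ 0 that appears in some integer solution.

10

gcd(1302, 238) = 14  (1302 = 5×238 + 112, 238 = 2×112 + 14, 112 = 8×14).
14 divides -1736, so solutions exist.
Back-substituting, 1302×(-2) + 238×(11) = 14.
Scale by -1736/14 = -124: (u₀, v₀) = (248, -1364).
General solution: u = 248 + 17t, v = -1364 - 93t for integer t.
u ≥ 0: smallest is 248 mod 17 = 10 (at t = -14), with v = -62.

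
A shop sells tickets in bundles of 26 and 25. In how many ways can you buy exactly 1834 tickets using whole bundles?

3

Need nonnegative integers with 26j + 25k = 1834.
gcd(26, 25) = 1, and 26·(1) + 25·(-1) = 1.
So (j₀, k₀) = (1834, -1834); general j = 1834 + 25t, k = -1834 - 26t.
j ≥ 0 ⇒ t ≥ -73; k ≥ 0 ⇒ t ≤ -71. That's 3 values of t.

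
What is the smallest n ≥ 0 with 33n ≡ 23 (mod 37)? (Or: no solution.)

22

gcd(37, 33) = 1  (37 = 1×33 + 4, 33 = 8×4 + 1, 4 = 4×1).
1 divides 23, so solutions exist.
Back-substituting, 33×(9) + 37×(-8) = 1.
So 33×(9) ≡ 1 (mod 37); multiply by 23: n ≡ 207 (mod 37).
Smallest nonnegative: n = 207 mod 37 = 22.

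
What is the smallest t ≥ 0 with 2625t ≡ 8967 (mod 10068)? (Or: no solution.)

2903

gcd(10068, 2625) = 3  (10068 = 3*2625 + 2193, 2625 = 1*2193 + 432, 2193 = 5*432 + 33, 432 = 13*33 + 3, 33 = 11*3).
3 divides 8967, so solutions exist.
Back-substituting, 2625*(303) + 10068*(-79) = 3.
So 2625*(303) ≡ 3 (mod 10068); multiply by 2989: t ≡ 905667 (mod 3356).
Smallest nonnegative: t = 905667 mod 3356 = 2903.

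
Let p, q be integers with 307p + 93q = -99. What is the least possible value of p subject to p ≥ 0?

33

gcd(307, 93) = 1.
1 divides -99, so solutions exist.
By Bézout, 307*(10) + 93*(-33) = 1.
Scale by -99/1 = -99: (p₀, q₀) = (-990, 3267).
General solution: p = -990 + 93t, q = 3267 - 307t for integer t.
p ≥ 0: smallest is -990 mod 93 = 33 (at t = 11), with q = -110.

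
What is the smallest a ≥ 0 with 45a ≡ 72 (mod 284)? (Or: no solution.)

172

gcd(284, 45) = 1  (284 = 6*45 + 14, 45 = 3*14 + 3, 14 = 4*3 + 2, 3 = 1*2 + 1, 2 = 2*1).
1 divides 72, so solutions exist.
Back-substituting, 45*(101) + 284*(-16) = 1.
So 45*(101) ≡ 1 (mod 284); multiply by 72: a ≡ 7272 (mod 284).
Smallest nonnegative: a = 7272 mod 284 = 172.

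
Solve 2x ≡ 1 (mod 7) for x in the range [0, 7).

4

gcd(7, 2):
  7 = 3*2 + 1
  2 = 2*1
so gcd(7, 2) = 1.
Back-substitute for Bézout coefficients:
  1 = 7 - 3*2
  ... = 2*(-3) + 7*(1)
So 2*-3 ≡ 1 (mod 7), and -3 mod 7 = 4.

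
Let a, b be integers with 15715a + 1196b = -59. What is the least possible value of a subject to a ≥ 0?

gcd(15715, 1196) = 1  (15715 = 13*1196 + 167, 1196 = 7*167 + 27, 167 = 6*27 + 5, 27 = 5*5 + 2, 5 = 2*2 + 1, 2 = 2*1).
1 divides -59, so solutions exist.
Back-substituting, 15715*(487) + 1196*(-6399) = 1.
Scale by -59/1 = -59: (a₀, b₀) = (-28733, 377541).
General solution: a = -28733 + 1196t, b = 377541 - 15715t for integer t.
a ≥ 0: smallest is -28733 mod 1196 = 1167 (at t = 25), with b = -15334.

1167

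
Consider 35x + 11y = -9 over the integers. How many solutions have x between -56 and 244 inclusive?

gcd(35, 11) = 1.
By Bézout, 35·(-5) + 11·(16) = 1.
Particular solution: (1, -4).
General solution: x = 1 + 11t, y = -4 - 35t for integer t.
-56 ≤ 1 + 11t ≤ 244 gives t ∈ [-5, 22], which is 28 values.

28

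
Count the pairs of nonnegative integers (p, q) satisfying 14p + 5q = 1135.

17

gcd(14, 5):
  14 = 2*5 + 4
  5 = 1*4 + 1
  4 = 4*1
so gcd(14, 5) = 1.
Back-substitute for Bézout coefficients:
  1 = 5 - 1*4
  ... = 14*(-1) + 5*(3)
Scale by 1135: one solution is (-1135, 3405). Reduce p mod 5: (0, 227).
General: p = 0 + 5t, q = 227 - 14t.
p ≥ 0 ⇒ t ≥ 0; q ≥ 0 ⇒ t ≤ 16. So t ∈ [0, 16]: 17 solutions.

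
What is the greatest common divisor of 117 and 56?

gcd(117, 56):
  117 = 2·56 + 5
  56 = 11·5 + 1
  5 = 5·1
so gcd(117, 56) = 1.

1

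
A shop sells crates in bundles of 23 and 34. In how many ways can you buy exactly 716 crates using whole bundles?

1

Need nonnegative integers with 23j + 34k = 716.
gcd(23, 34) = 1, and 23·(3) + 34·(-2) = 1.
So (j₀, k₀) = (2148, -1432); general j = 2148 + 34t, k = -1432 - 23t.
j ≥ 0 ⇒ t ≥ -63; k ≥ 0 ⇒ t ≤ -63. That's 1 value of t.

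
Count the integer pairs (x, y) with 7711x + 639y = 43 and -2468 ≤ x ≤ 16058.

gcd(7711, 639) = 1  (7711 = 12×639 + 43, 639 = 14×43 + 37, 43 = 1×37 + 6, 37 = 6×6 + 1, 6 = 6×1).
Back-substituting, 7711×(-104) + 639×(1255) = 1.
Scale by 43: particular solution (-4472, 53965); reduce x mod 639: (1, -12).
General solution: x = 1 + 639t, y = -12 - 7711t for integer t.
-2468 ≤ 1 + 639t ≤ 16058 gives t ∈ [-3, 25], which is 29 values.

29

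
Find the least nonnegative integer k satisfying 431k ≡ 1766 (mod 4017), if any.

3145

gcd(4017, 431):
  4017 = 9*431 + 138
  431 = 3*138 + 17
  138 = 8*17 + 2
  17 = 8*2 + 1
  2 = 2*1
so gcd(4017, 431) = 1.
1 divides 1766, so solutions exist.
Back-substitute for Bézout coefficients:
  1 = 17 - 8*2
  ... = 431*(1892) + 4017*(-203)
So 431*(1892) ≡ 1 (mod 4017); multiply by 1766: k ≡ 3341272 (mod 4017).
Smallest nonnegative: k = 3341272 mod 4017 = 3145.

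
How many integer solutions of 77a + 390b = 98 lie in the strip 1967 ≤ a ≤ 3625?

4

gcd(390, 77):
  390 = 5*77 + 5
  77 = 15*5 + 2
  5 = 2*2 + 1
  2 = 2*1
so gcd(390, 77) = 1.
Back-substitute for Bézout coefficients:
  1 = 5 - 2*2
  ... = 77*(-157) + 390*(31)
Scale by 98: particular solution (-15386, 3038); reduce a mod 390: (214, -42).
General solution: a = 214 + 390t, b = -42 - 77t for integer t.
1967 ≤ 214 + 390t ≤ 3625 gives t ∈ [5, 8], which is 4 values.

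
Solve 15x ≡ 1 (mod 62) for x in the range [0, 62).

29

gcd(62, 15):
  62 = 4·15 + 2
  15 = 7·2 + 1
  2 = 2·1
so gcd(62, 15) = 1.
Back-substitute for Bézout coefficients:
  1 = 15 - 7·2
  ... = 15·(29) + 62·(-7)
So 15·29 ≡ 1 (mod 62), and 29 mod 62 = 29.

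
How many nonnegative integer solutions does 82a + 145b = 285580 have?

gcd(145, 82):
  145 = 1*82 + 63
  82 = 1*63 + 19
  63 = 3*19 + 6
  19 = 3*6 + 1
  6 = 6*1
so gcd(145, 82) = 1.
Back-substitute for Bézout coefficients:
  1 = 19 - 3*6
  ... = 82*(23) + 145*(-13)
Scale by 285580: one solution is (6568340, -3712540). Reduce a mod 145: (130, 1896).
General: a = 130 + 145t, b = 1896 - 82t.
a ≥ 0 ⇒ t ≥ 0; b ≥ 0 ⇒ t ≤ 23. So t ∈ [0, 23]: 24 solutions.

24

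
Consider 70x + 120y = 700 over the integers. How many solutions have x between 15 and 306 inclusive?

24

gcd(120, 70) = 10  (120 = 1*70 + 50, 70 = 1*50 + 20, 50 = 2*20 + 10, 20 = 2*10).
Back-substituting, 70*(-5) + 120*(3) = 10.
Scale by 70: particular solution (-350, 210); reduce x mod 12: (10, 0).
General solution: x = 10 + 12t, y = 0 - 7t for integer t.
15 ≤ 10 + 12t ≤ 306 gives t ∈ [1, 24], which is 24 values.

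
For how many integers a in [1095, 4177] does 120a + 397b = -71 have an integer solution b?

gcd(397, 120):
  397 = 3*120 + 37
  120 = 3*37 + 9
  37 = 4*9 + 1
  9 = 9*1
so gcd(397, 120) = 1.
Back-substitute for Bézout coefficients:
  1 = 37 - 4*9
  ... = 120*(-43) + 397*(13)
Scale by -71: particular solution (3053, -923); reduce a mod 397: (274, -83).
General solution: a = 274 + 397t, b = -83 - 120t for integer t.
1095 ≤ 274 + 397t ≤ 4177 gives t ∈ [3, 9], which is 7 values.

7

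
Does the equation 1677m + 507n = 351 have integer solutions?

yes

gcd(1677, 507) = 39  (1677 = 3·507 + 156, 507 = 3·156 + 39, 156 = 4·39).
39 divides 351, so integer solutions exist.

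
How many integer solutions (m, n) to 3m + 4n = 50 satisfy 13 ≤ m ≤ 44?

8

gcd(4, 3) = 1  (4 = 1×3 + 1, 3 = 3×1).
Back-substituting, 3×(-1) + 4×(1) = 1.
Scale by 50: particular solution (-50, 50); reduce m mod 4: (2, 11).
General solution: m = 2 + 4t, n = 11 - 3t for integer t.
13 ≤ 2 + 4t ≤ 44 gives t ∈ [3, 10], which is 8 values.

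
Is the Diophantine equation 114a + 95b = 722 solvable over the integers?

gcd(114, 95) = 19.
19 divides 722, so integer solutions exist.

yes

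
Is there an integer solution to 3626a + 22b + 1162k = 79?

gcd(3626, 22) = 2  (3626 = 164*22 + 18, 22 = 1*18 + 4, 18 = 4*4 + 2, 4 = 2*2).
gcd(2, 1162) = 2.
2 does not divide 79 (remainder 1), so no integer solutions.

no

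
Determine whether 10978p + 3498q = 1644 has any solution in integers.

gcd(10978, 3498):
  10978 = 3·3498 + 484
  3498 = 7·484 + 110
  484 = 4·110 + 44
  110 = 2·44 + 22
  44 = 2·22
so gcd(10978, 3498) = 22.
22 does not divide 1644 (remainder 16), so no integer solutions.

no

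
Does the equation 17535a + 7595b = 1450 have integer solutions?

no

gcd(17535, 7595):
  17535 = 2·7595 + 2345
  7595 = 3·2345 + 560
  2345 = 4·560 + 105
  560 = 5·105 + 35
  105 = 3·35
so gcd(17535, 7595) = 35.
35 does not divide 1450 (remainder 15), so no integer solutions.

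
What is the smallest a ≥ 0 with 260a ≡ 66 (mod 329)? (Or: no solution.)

185

gcd(329, 260) = 1  (329 = 1×260 + 69, 260 = 3×69 + 53, 69 = 1×53 + 16, 53 = 3×16 + 5, 16 = 3×5 + 1, 5 = 5×1).
1 divides 66, so solutions exist.
Back-substituting, 260×(-62) + 329×(49) = 1.
So 260×(-62) ≡ 1 (mod 329); multiply by 66: a ≡ -4092 (mod 329).
Smallest nonnegative: a = -4092 mod 329 = 185.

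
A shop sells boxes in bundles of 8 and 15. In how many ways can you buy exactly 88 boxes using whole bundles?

Need nonnegative integers with 8j + 15k = 88.
gcd(8, 15) = 1, and 8·(2) + 15·(-1) = 1.
So (j₀, k₀) = (176, -88); general j = 176 + 15t, k = -88 - 8t.
j ≥ 0 ⇒ t ≥ -11; k ≥ 0 ⇒ t ≤ -11. That's 1 value of t.

1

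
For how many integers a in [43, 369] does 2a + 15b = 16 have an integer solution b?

gcd(15, 2):
  15 = 7·2 + 1
  2 = 2·1
so gcd(15, 2) = 1.
Back-substitute for Bézout coefficients:
  1 = 15 - 7·2
  ... = 2·(-7) + 15·(1)
Scale by 16: particular solution (-112, 16); reduce a mod 15: (8, 0).
General solution: a = 8 + 15t, b = 0 - 2t for integer t.
43 ≤ 8 + 15t ≤ 369 gives t ∈ [3, 24], which is 22 values.

22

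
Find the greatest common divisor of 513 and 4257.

9

gcd(4257, 513) = 9  (4257 = 8*513 + 153, 513 = 3*153 + 54, 153 = 2*54 + 45, 54 = 1*45 + 9, 45 = 5*9).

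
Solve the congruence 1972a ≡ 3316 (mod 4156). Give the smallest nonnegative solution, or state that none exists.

400

gcd(4156, 1972) = 4  (4156 = 2·1972 + 212, 1972 = 9·212 + 64, 212 = 3·64 + 20, 64 = 3·20 + 4, 20 = 5·4).
4 divides 3316, so solutions exist.
Back-substituting, 1972·(196) + 4156·(-93) = 4.
So 1972·(196) ≡ 4 (mod 4156); multiply by 829: a ≡ 162484 (mod 1039).
Smallest nonnegative: a = 162484 mod 1039 = 400.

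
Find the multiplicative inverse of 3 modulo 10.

gcd(10, 3):
  10 = 3·3 + 1
  3 = 3·1
so gcd(10, 3) = 1.
Back-substitute for Bézout coefficients:
  1 = 10 - 3·3
  ... = 3·(-3) + 10·(1)
So 3·-3 ≡ 1 (mod 10), and -3 mod 10 = 7.

7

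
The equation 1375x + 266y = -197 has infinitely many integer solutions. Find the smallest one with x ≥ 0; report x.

37

gcd(1375, 266) = 1  (1375 = 5·266 + 45, 266 = 5·45 + 41, 45 = 1·41 + 4, 41 = 10·4 + 1, 4 = 4·1).
1 divides -197, so solutions exist.
Back-substituting, 1375·(-65) + 266·(336) = 1.
Scale by -197/1 = -197: (x₀, y₀) = (12805, -66192).
General solution: x = 12805 + 266t, y = -66192 - 1375t for integer t.
x ≥ 0: smallest is 12805 mod 266 = 37 (at t = -48), with y = -192.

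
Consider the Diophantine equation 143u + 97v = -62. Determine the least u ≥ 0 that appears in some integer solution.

83

gcd(143, 97):
  143 = 1*97 + 46
  97 = 2*46 + 5
  46 = 9*5 + 1
  5 = 5*1
so gcd(143, 97) = 1.
1 divides -62, so solutions exist.
Back-substitute for Bézout coefficients:
  1 = 46 - 9*5
  ... = 143*(19) + 97*(-28)
Scale by -62/1 = -62: (u₀, v₀) = (-1178, 1736).
General solution: u = -1178 + 97t, v = 1736 - 143t for integer t.
u ≥ 0: smallest is -1178 mod 97 = 83 (at t = 13), with v = -123.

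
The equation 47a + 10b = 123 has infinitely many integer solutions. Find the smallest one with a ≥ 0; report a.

gcd(47, 10) = 1  (47 = 4*10 + 7, 10 = 1*7 + 3, 7 = 2*3 + 1, 3 = 3*1).
1 divides 123, so solutions exist.
Back-substituting, 47*(3) + 10*(-14) = 1.
Scale by 123/1 = 123: (a₀, b₀) = (369, -1722).
General solution: a = 369 + 10t, b = -1722 - 47t for integer t.
a ≥ 0: smallest is 369 mod 10 = 9 (at t = -36), with b = -30.

9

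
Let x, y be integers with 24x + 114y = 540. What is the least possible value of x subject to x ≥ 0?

13

gcd(114, 24) = 6.
6 divides 540, so solutions exist.
By Bézout, 24×(5) + 114×(-1) = 6.
Scale by 540/6 = 90: (x₀, y₀) = (450, -90).
General solution: x = 450 + 19t, y = -90 - 4t for integer t.
x ≥ 0: smallest is 450 mod 19 = 13 (at t = -23), with y = 2.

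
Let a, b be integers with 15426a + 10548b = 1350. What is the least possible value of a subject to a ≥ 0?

gcd(15426, 10548) = 18  (15426 = 1*10548 + 4878, 10548 = 2*4878 + 792, 4878 = 6*792 + 126, 792 = 6*126 + 36, 126 = 3*36 + 18, 36 = 2*18).
18 divides 1350, so solutions exist.
Back-substituting, 15426*(253) + 10548*(-370) = 18.
Scale by 1350/18 = 75: (a₀, b₀) = (18975, -27750).
General solution: a = 18975 + 586t, b = -27750 - 857t for integer t.
a ≥ 0: smallest is 18975 mod 586 = 223 (at t = -32), with b = -326.

223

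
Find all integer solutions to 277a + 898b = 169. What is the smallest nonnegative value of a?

gcd(898, 277) = 1  (898 = 3×277 + 67, 277 = 4×67 + 9, 67 = 7×9 + 4, 9 = 2×4 + 1, 4 = 4×1).
1 divides 169, so solutions exist.
Back-substituting, 277×(201) + 898×(-62) = 1.
Scale by 169/1 = 169: (a₀, b₀) = (33969, -10478).
General solution: a = 33969 + 898t, b = -10478 - 277t for integer t.
a ≥ 0: smallest is 33969 mod 898 = 743 (at t = -37), with b = -229.

743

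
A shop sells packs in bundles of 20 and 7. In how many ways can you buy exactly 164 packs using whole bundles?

Need nonnegative integers with 20j + 7k = 164.
gcd(20, 7) = 1, and 20·(-1) + 7·(3) = 1.
So (j₀, k₀) = (-164, 492); general j = -164 + 7t, k = 492 - 20t.
j ≥ 0 ⇒ t ≥ 24; k ≥ 0 ⇒ t ≤ 24. That's 1 value of t.

1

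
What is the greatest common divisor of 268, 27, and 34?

1

gcd(268, 27):
  268 = 9*27 + 25
  27 = 1*25 + 2
  25 = 12*2 + 1
  2 = 2*1
so gcd(268, 27) = 1.
gcd(1, 34) = 1.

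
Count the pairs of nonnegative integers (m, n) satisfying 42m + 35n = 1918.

gcd(42, 35) = 7.
By Bézout, 42·(1) + 35·(-1) = 7.
One solution: (4, 50).
General: m = 4 + 5t, n = 50 - 6t.
m ≥ 0 ⇒ t ≥ 0; n ≥ 0 ⇒ t ≤ 8. So t ∈ [0, 8]: 9 solutions.

9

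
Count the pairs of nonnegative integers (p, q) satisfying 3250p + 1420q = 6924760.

gcd(3250, 1420):
  3250 = 2*1420 + 410
  1420 = 3*410 + 190
  410 = 2*190 + 30
  190 = 6*30 + 10
  30 = 3*10
so gcd(3250, 1420) = 10.
Back-substitute for Bézout coefficients:
  10 = 190 - 6*30
  ... = 3250*(-45) + 1420*(103)
Scale by 692476: one solution is (-31161420, 71325028). Reduce p mod 142: (54, 4753).
General: p = 54 + 142t, q = 4753 - 325t.
p ≥ 0 ⇒ t ≥ 0; q ≥ 0 ⇒ t ≤ 14. So t ∈ [0, 14]: 15 solutions.

15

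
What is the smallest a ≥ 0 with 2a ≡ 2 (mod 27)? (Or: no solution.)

1

gcd(27, 2):
  27 = 13·2 + 1
  2 = 2·1
so gcd(27, 2) = 1.
1 divides 2, so solutions exist.
Back-substitute for Bézout coefficients:
  1 = 27 - 13·2
  ... = 2·(-13) + 27·(1)
So 2·(-13) ≡ 1 (mod 27); multiply by 2: a ≡ -26 (mod 27).
Smallest nonnegative: a = -26 mod 27 = 1.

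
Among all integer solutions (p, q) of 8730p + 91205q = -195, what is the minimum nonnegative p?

9810

gcd(91205, 8730) = 5.
5 divides -195, so solutions exist.
By Bézout, 8730*(-4461) + 91205*(427) = 5.
Scale by -195/5 = -39: (p₀, q₀) = (173979, -16653).
General solution: p = 173979 + 18241t, q = -16653 - 1746t for integer t.
p ≥ 0: smallest is 173979 mod 18241 = 9810 (at t = -9), with q = -939.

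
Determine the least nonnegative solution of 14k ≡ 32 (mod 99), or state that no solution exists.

73

gcd(99, 14):
  99 = 7*14 + 1
  14 = 14*1
so gcd(99, 14) = 1.
1 divides 32, so solutions exist.
Back-substitute for Bézout coefficients:
  1 = 99 - 7*14
  ... = 14*(-7) + 99*(1)
So 14*(-7) ≡ 1 (mod 99); multiply by 32: k ≡ -224 (mod 99).
Smallest nonnegative: k = -224 mod 99 = 73.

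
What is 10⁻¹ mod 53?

gcd(53, 10) = 1  (53 = 5·10 + 3, 10 = 3·3 + 1, 3 = 3·1).
Back-substituting, 10·(16) + 53·(-3) = 1.
So 10·16 ≡ 1 (mod 53), and 16 mod 53 = 16.

16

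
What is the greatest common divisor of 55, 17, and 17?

1

gcd(55, 17):
  55 = 3·17 + 4
  17 = 4·4 + 1
  4 = 4·1
so gcd(55, 17) = 1.
gcd(1, 17) = 1.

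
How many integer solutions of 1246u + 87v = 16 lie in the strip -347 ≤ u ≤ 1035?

16

gcd(1246, 87) = 1  (1246 = 14*87 + 28, 87 = 3*28 + 3, 28 = 9*3 + 1, 3 = 3*1).
Back-substituting, 1246*(28) + 87*(-401) = 1.
Scale by 16: particular solution (448, -6416); reduce u mod 87: (13, -186).
General solution: u = 13 + 87t, v = -186 - 1246t for integer t.
-347 ≤ 13 + 87t ≤ 1035 gives t ∈ [-4, 11], which is 16 values.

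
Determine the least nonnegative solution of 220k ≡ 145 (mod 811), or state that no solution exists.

gcd(811, 220):
  811 = 3·220 + 151
  220 = 1·151 + 69
  151 = 2·69 + 13
  69 = 5·13 + 4
  13 = 3·4 + 1
  4 = 4·1
so gcd(811, 220) = 1.
1 divides 145, so solutions exist.
Back-substitute for Bézout coefficients:
  1 = 13 - 3·4
  ... = 220·(-188) + 811·(51)
So 220·(-188) ≡ 1 (mod 811); multiply by 145: k ≡ -27260 (mod 811).
Smallest nonnegative: k = -27260 mod 811 = 314.

314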